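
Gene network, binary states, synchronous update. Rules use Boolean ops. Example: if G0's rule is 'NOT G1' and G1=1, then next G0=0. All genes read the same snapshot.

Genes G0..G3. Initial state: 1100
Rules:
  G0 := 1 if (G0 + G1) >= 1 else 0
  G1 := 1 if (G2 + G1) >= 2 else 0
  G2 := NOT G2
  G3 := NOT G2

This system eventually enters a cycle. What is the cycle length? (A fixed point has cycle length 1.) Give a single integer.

Step 0: 1100
Step 1: G0=(1+1>=1)=1 G1=(0+1>=2)=0 G2=NOT G2=NOT 0=1 G3=NOT G2=NOT 0=1 -> 1011
Step 2: G0=(1+0>=1)=1 G1=(1+0>=2)=0 G2=NOT G2=NOT 1=0 G3=NOT G2=NOT 1=0 -> 1000
Step 3: G0=(1+0>=1)=1 G1=(0+0>=2)=0 G2=NOT G2=NOT 0=1 G3=NOT G2=NOT 0=1 -> 1011
State from step 3 equals state from step 1 -> cycle length 2

Answer: 2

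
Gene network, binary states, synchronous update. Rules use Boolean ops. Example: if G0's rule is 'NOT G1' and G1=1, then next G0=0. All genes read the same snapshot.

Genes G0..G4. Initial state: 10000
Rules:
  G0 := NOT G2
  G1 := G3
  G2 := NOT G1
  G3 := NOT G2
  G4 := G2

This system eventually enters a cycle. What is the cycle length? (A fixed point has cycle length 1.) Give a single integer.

Step 0: 10000
Step 1: G0=NOT G2=NOT 0=1 G1=G3=0 G2=NOT G1=NOT 0=1 G3=NOT G2=NOT 0=1 G4=G2=0 -> 10110
Step 2: G0=NOT G2=NOT 1=0 G1=G3=1 G2=NOT G1=NOT 0=1 G3=NOT G2=NOT 1=0 G4=G2=1 -> 01101
Step 3: G0=NOT G2=NOT 1=0 G1=G3=0 G2=NOT G1=NOT 1=0 G3=NOT G2=NOT 1=0 G4=G2=1 -> 00001
Step 4: G0=NOT G2=NOT 0=1 G1=G3=0 G2=NOT G1=NOT 0=1 G3=NOT G2=NOT 0=1 G4=G2=0 -> 10110
State from step 4 equals state from step 1 -> cycle length 3

Answer: 3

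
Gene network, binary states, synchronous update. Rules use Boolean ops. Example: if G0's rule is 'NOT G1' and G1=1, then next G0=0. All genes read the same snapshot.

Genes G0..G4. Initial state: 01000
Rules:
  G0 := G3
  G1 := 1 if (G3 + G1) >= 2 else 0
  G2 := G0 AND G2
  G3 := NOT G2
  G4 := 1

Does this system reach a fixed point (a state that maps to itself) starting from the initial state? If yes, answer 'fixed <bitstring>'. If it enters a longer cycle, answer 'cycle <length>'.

Step 0: 01000
Step 1: G0=G3=0 G1=(0+1>=2)=0 G2=G0&G2=0&0=0 G3=NOT G2=NOT 0=1 G4=1(const) -> 00011
Step 2: G0=G3=1 G1=(1+0>=2)=0 G2=G0&G2=0&0=0 G3=NOT G2=NOT 0=1 G4=1(const) -> 10011
Step 3: G0=G3=1 G1=(1+0>=2)=0 G2=G0&G2=1&0=0 G3=NOT G2=NOT 0=1 G4=1(const) -> 10011
Fixed point reached at step 2: 10011

Answer: fixed 10011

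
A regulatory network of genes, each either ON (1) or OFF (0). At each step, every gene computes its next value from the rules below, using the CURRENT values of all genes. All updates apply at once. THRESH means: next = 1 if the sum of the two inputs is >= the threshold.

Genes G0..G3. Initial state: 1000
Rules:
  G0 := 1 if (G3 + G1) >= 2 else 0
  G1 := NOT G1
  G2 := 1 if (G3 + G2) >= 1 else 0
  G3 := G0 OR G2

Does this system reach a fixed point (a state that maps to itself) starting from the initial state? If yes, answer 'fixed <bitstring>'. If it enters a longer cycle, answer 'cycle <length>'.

Answer: cycle 2

Derivation:
Step 0: 1000
Step 1: G0=(0+0>=2)=0 G1=NOT G1=NOT 0=1 G2=(0+0>=1)=0 G3=G0|G2=1|0=1 -> 0101
Step 2: G0=(1+1>=2)=1 G1=NOT G1=NOT 1=0 G2=(1+0>=1)=1 G3=G0|G2=0|0=0 -> 1010
Step 3: G0=(0+0>=2)=0 G1=NOT G1=NOT 0=1 G2=(0+1>=1)=1 G3=G0|G2=1|1=1 -> 0111
Step 4: G0=(1+1>=2)=1 G1=NOT G1=NOT 1=0 G2=(1+1>=1)=1 G3=G0|G2=0|1=1 -> 1011
Step 5: G0=(1+0>=2)=0 G1=NOT G1=NOT 0=1 G2=(1+1>=1)=1 G3=G0|G2=1|1=1 -> 0111
Cycle of length 2 starting at step 3 -> no fixed point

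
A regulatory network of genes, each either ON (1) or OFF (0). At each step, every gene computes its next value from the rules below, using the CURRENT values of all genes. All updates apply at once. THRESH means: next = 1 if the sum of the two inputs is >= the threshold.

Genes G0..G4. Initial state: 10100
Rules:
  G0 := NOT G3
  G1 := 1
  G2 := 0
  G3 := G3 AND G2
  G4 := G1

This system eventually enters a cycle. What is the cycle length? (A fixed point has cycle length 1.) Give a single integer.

Answer: 1

Derivation:
Step 0: 10100
Step 1: G0=NOT G3=NOT 0=1 G1=1(const) G2=0(const) G3=G3&G2=0&1=0 G4=G1=0 -> 11000
Step 2: G0=NOT G3=NOT 0=1 G1=1(const) G2=0(const) G3=G3&G2=0&0=0 G4=G1=1 -> 11001
Step 3: G0=NOT G3=NOT 0=1 G1=1(const) G2=0(const) G3=G3&G2=0&0=0 G4=G1=1 -> 11001
State from step 3 equals state from step 2 -> cycle length 1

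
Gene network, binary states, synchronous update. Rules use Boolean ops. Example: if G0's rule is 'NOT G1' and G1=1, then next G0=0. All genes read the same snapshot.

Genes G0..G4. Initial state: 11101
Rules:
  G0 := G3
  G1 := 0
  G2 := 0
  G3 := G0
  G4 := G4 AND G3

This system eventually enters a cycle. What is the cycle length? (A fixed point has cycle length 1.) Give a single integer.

Answer: 2

Derivation:
Step 0: 11101
Step 1: G0=G3=0 G1=0(const) G2=0(const) G3=G0=1 G4=G4&G3=1&0=0 -> 00010
Step 2: G0=G3=1 G1=0(const) G2=0(const) G3=G0=0 G4=G4&G3=0&1=0 -> 10000
Step 3: G0=G3=0 G1=0(const) G2=0(const) G3=G0=1 G4=G4&G3=0&0=0 -> 00010
State from step 3 equals state from step 1 -> cycle length 2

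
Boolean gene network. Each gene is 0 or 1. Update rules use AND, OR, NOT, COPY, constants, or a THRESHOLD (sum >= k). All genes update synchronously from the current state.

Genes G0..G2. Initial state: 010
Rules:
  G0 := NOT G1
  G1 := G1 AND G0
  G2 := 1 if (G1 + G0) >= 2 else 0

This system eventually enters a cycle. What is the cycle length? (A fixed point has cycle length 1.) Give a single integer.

Answer: 1

Derivation:
Step 0: 010
Step 1: G0=NOT G1=NOT 1=0 G1=G1&G0=1&0=0 G2=(1+0>=2)=0 -> 000
Step 2: G0=NOT G1=NOT 0=1 G1=G1&G0=0&0=0 G2=(0+0>=2)=0 -> 100
Step 3: G0=NOT G1=NOT 0=1 G1=G1&G0=0&1=0 G2=(0+1>=2)=0 -> 100
State from step 3 equals state from step 2 -> cycle length 1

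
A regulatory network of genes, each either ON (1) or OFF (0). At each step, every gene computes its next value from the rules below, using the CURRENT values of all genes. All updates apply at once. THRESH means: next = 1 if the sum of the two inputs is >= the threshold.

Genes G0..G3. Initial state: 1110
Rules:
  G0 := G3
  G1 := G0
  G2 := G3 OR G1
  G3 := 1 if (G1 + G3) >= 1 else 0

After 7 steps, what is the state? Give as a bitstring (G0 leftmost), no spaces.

Step 1: G0=G3=0 G1=G0=1 G2=G3|G1=0|1=1 G3=(1+0>=1)=1 -> 0111
Step 2: G0=G3=1 G1=G0=0 G2=G3|G1=1|1=1 G3=(1+1>=1)=1 -> 1011
Step 3: G0=G3=1 G1=G0=1 G2=G3|G1=1|0=1 G3=(0+1>=1)=1 -> 1111
Step 4: G0=G3=1 G1=G0=1 G2=G3|G1=1|1=1 G3=(1+1>=1)=1 -> 1111
Step 5: G0=G3=1 G1=G0=1 G2=G3|G1=1|1=1 G3=(1+1>=1)=1 -> 1111
Step 6: G0=G3=1 G1=G0=1 G2=G3|G1=1|1=1 G3=(1+1>=1)=1 -> 1111
Step 7: G0=G3=1 G1=G0=1 G2=G3|G1=1|1=1 G3=(1+1>=1)=1 -> 1111

1111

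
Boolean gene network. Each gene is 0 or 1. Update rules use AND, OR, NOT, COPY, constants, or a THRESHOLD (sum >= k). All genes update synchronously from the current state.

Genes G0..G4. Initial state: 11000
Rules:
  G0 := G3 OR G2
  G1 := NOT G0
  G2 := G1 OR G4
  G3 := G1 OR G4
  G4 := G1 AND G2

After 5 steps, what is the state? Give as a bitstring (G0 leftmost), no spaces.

Step 1: G0=G3|G2=0|0=0 G1=NOT G0=NOT 1=0 G2=G1|G4=1|0=1 G3=G1|G4=1|0=1 G4=G1&G2=1&0=0 -> 00110
Step 2: G0=G3|G2=1|1=1 G1=NOT G0=NOT 0=1 G2=G1|G4=0|0=0 G3=G1|G4=0|0=0 G4=G1&G2=0&1=0 -> 11000
Step 3: G0=G3|G2=0|0=0 G1=NOT G0=NOT 1=0 G2=G1|G4=1|0=1 G3=G1|G4=1|0=1 G4=G1&G2=1&0=0 -> 00110
Step 4: G0=G3|G2=1|1=1 G1=NOT G0=NOT 0=1 G2=G1|G4=0|0=0 G3=G1|G4=0|0=0 G4=G1&G2=0&1=0 -> 11000
Step 5: G0=G3|G2=0|0=0 G1=NOT G0=NOT 1=0 G2=G1|G4=1|0=1 G3=G1|G4=1|0=1 G4=G1&G2=1&0=0 -> 00110

00110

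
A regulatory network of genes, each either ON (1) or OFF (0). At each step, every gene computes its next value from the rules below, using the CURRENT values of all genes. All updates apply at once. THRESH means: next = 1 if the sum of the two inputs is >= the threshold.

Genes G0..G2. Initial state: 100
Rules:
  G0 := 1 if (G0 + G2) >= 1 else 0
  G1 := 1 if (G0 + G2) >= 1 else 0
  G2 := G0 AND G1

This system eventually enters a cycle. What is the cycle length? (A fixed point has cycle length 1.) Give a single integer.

Answer: 1

Derivation:
Step 0: 100
Step 1: G0=(1+0>=1)=1 G1=(1+0>=1)=1 G2=G0&G1=1&0=0 -> 110
Step 2: G0=(1+0>=1)=1 G1=(1+0>=1)=1 G2=G0&G1=1&1=1 -> 111
Step 3: G0=(1+1>=1)=1 G1=(1+1>=1)=1 G2=G0&G1=1&1=1 -> 111
State from step 3 equals state from step 2 -> cycle length 1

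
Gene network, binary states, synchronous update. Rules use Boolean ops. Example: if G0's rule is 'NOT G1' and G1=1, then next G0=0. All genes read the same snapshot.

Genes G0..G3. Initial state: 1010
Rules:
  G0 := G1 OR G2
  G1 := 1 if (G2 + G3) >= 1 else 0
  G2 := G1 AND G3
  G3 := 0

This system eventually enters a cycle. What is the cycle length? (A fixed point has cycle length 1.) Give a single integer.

Step 0: 1010
Step 1: G0=G1|G2=0|1=1 G1=(1+0>=1)=1 G2=G1&G3=0&0=0 G3=0(const) -> 1100
Step 2: G0=G1|G2=1|0=1 G1=(0+0>=1)=0 G2=G1&G3=1&0=0 G3=0(const) -> 1000
Step 3: G0=G1|G2=0|0=0 G1=(0+0>=1)=0 G2=G1&G3=0&0=0 G3=0(const) -> 0000
Step 4: G0=G1|G2=0|0=0 G1=(0+0>=1)=0 G2=G1&G3=0&0=0 G3=0(const) -> 0000
State from step 4 equals state from step 3 -> cycle length 1

Answer: 1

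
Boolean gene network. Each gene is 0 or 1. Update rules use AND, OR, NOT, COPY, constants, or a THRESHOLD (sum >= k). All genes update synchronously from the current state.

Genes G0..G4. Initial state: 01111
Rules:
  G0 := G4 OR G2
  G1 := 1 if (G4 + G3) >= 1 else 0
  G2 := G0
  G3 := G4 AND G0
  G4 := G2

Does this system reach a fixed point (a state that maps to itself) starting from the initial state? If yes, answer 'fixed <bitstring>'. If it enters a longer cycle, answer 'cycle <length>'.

Answer: fixed 11111

Derivation:
Step 0: 01111
Step 1: G0=G4|G2=1|1=1 G1=(1+1>=1)=1 G2=G0=0 G3=G4&G0=1&0=0 G4=G2=1 -> 11001
Step 2: G0=G4|G2=1|0=1 G1=(1+0>=1)=1 G2=G0=1 G3=G4&G0=1&1=1 G4=G2=0 -> 11110
Step 3: G0=G4|G2=0|1=1 G1=(0+1>=1)=1 G2=G0=1 G3=G4&G0=0&1=0 G4=G2=1 -> 11101
Step 4: G0=G4|G2=1|1=1 G1=(1+0>=1)=1 G2=G0=1 G3=G4&G0=1&1=1 G4=G2=1 -> 11111
Step 5: G0=G4|G2=1|1=1 G1=(1+1>=1)=1 G2=G0=1 G3=G4&G0=1&1=1 G4=G2=1 -> 11111
Fixed point reached at step 4: 11111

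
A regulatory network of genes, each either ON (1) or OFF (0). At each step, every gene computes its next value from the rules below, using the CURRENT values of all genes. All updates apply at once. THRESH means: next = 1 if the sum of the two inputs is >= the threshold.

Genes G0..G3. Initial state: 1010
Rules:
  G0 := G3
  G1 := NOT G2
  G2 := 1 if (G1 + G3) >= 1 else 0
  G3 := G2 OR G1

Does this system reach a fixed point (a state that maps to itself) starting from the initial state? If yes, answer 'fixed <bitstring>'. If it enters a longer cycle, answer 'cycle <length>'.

Answer: fixed 1011

Derivation:
Step 0: 1010
Step 1: G0=G3=0 G1=NOT G2=NOT 1=0 G2=(0+0>=1)=0 G3=G2|G1=1|0=1 -> 0001
Step 2: G0=G3=1 G1=NOT G2=NOT 0=1 G2=(0+1>=1)=1 G3=G2|G1=0|0=0 -> 1110
Step 3: G0=G3=0 G1=NOT G2=NOT 1=0 G2=(1+0>=1)=1 G3=G2|G1=1|1=1 -> 0011
Step 4: G0=G3=1 G1=NOT G2=NOT 1=0 G2=(0+1>=1)=1 G3=G2|G1=1|0=1 -> 1011
Step 5: G0=G3=1 G1=NOT G2=NOT 1=0 G2=(0+1>=1)=1 G3=G2|G1=1|0=1 -> 1011
Fixed point reached at step 4: 1011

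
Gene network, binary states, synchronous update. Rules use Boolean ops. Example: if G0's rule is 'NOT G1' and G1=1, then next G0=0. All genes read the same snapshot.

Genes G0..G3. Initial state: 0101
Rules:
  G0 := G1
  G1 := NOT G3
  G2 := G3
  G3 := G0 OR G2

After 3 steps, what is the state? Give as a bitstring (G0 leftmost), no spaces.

Step 1: G0=G1=1 G1=NOT G3=NOT 1=0 G2=G3=1 G3=G0|G2=0|0=0 -> 1010
Step 2: G0=G1=0 G1=NOT G3=NOT 0=1 G2=G3=0 G3=G0|G2=1|1=1 -> 0101
Step 3: G0=G1=1 G1=NOT G3=NOT 1=0 G2=G3=1 G3=G0|G2=0|0=0 -> 1010

1010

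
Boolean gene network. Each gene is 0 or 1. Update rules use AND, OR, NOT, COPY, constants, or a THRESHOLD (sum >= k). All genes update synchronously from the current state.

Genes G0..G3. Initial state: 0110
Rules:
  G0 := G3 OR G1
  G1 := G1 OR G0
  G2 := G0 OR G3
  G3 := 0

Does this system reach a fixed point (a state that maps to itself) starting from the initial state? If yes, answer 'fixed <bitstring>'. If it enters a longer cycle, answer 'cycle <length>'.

Step 0: 0110
Step 1: G0=G3|G1=0|1=1 G1=G1|G0=1|0=1 G2=G0|G3=0|0=0 G3=0(const) -> 1100
Step 2: G0=G3|G1=0|1=1 G1=G1|G0=1|1=1 G2=G0|G3=1|0=1 G3=0(const) -> 1110
Step 3: G0=G3|G1=0|1=1 G1=G1|G0=1|1=1 G2=G0|G3=1|0=1 G3=0(const) -> 1110
Fixed point reached at step 2: 1110

Answer: fixed 1110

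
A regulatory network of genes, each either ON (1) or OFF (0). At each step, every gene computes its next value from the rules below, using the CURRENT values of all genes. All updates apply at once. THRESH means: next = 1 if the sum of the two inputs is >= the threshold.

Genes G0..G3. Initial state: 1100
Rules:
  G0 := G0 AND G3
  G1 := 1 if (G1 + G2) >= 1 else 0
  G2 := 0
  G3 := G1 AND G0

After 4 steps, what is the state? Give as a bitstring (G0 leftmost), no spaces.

Step 1: G0=G0&G3=1&0=0 G1=(1+0>=1)=1 G2=0(const) G3=G1&G0=1&1=1 -> 0101
Step 2: G0=G0&G3=0&1=0 G1=(1+0>=1)=1 G2=0(const) G3=G1&G0=1&0=0 -> 0100
Step 3: G0=G0&G3=0&0=0 G1=(1+0>=1)=1 G2=0(const) G3=G1&G0=1&0=0 -> 0100
Step 4: G0=G0&G3=0&0=0 G1=(1+0>=1)=1 G2=0(const) G3=G1&G0=1&0=0 -> 0100

0100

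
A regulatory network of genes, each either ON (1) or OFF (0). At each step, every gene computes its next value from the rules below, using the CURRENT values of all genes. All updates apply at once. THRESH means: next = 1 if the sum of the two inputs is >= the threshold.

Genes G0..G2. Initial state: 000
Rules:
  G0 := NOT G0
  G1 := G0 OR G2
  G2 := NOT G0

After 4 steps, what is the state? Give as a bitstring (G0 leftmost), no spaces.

Step 1: G0=NOT G0=NOT 0=1 G1=G0|G2=0|0=0 G2=NOT G0=NOT 0=1 -> 101
Step 2: G0=NOT G0=NOT 1=0 G1=G0|G2=1|1=1 G2=NOT G0=NOT 1=0 -> 010
Step 3: G0=NOT G0=NOT 0=1 G1=G0|G2=0|0=0 G2=NOT G0=NOT 0=1 -> 101
Step 4: G0=NOT G0=NOT 1=0 G1=G0|G2=1|1=1 G2=NOT G0=NOT 1=0 -> 010

010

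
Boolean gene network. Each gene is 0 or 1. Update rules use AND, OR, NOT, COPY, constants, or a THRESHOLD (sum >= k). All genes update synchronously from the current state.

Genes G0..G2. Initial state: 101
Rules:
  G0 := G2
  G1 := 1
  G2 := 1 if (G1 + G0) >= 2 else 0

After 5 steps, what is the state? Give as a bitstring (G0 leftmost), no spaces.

Step 1: G0=G2=1 G1=1(const) G2=(0+1>=2)=0 -> 110
Step 2: G0=G2=0 G1=1(const) G2=(1+1>=2)=1 -> 011
Step 3: G0=G2=1 G1=1(const) G2=(1+0>=2)=0 -> 110
Step 4: G0=G2=0 G1=1(const) G2=(1+1>=2)=1 -> 011
Step 5: G0=G2=1 G1=1(const) G2=(1+0>=2)=0 -> 110

110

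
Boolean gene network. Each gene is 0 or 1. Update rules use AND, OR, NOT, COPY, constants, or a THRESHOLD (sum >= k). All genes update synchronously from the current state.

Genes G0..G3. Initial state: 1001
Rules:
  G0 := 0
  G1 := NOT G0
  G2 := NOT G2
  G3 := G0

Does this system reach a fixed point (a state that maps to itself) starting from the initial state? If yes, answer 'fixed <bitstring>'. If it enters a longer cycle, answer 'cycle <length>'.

Step 0: 1001
Step 1: G0=0(const) G1=NOT G0=NOT 1=0 G2=NOT G2=NOT 0=1 G3=G0=1 -> 0011
Step 2: G0=0(const) G1=NOT G0=NOT 0=1 G2=NOT G2=NOT 1=0 G3=G0=0 -> 0100
Step 3: G0=0(const) G1=NOT G0=NOT 0=1 G2=NOT G2=NOT 0=1 G3=G0=0 -> 0110
Step 4: G0=0(const) G1=NOT G0=NOT 0=1 G2=NOT G2=NOT 1=0 G3=G0=0 -> 0100
Cycle of length 2 starting at step 2 -> no fixed point

Answer: cycle 2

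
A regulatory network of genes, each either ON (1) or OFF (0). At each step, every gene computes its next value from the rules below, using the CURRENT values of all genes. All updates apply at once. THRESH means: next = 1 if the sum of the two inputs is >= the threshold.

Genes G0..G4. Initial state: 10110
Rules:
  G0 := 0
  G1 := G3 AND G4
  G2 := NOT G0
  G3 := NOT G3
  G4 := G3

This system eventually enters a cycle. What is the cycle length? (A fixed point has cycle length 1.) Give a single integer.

Step 0: 10110
Step 1: G0=0(const) G1=G3&G4=1&0=0 G2=NOT G0=NOT 1=0 G3=NOT G3=NOT 1=0 G4=G3=1 -> 00001
Step 2: G0=0(const) G1=G3&G4=0&1=0 G2=NOT G0=NOT 0=1 G3=NOT G3=NOT 0=1 G4=G3=0 -> 00110
Step 3: G0=0(const) G1=G3&G4=1&0=0 G2=NOT G0=NOT 0=1 G3=NOT G3=NOT 1=0 G4=G3=1 -> 00101
Step 4: G0=0(const) G1=G3&G4=0&1=0 G2=NOT G0=NOT 0=1 G3=NOT G3=NOT 0=1 G4=G3=0 -> 00110
State from step 4 equals state from step 2 -> cycle length 2

Answer: 2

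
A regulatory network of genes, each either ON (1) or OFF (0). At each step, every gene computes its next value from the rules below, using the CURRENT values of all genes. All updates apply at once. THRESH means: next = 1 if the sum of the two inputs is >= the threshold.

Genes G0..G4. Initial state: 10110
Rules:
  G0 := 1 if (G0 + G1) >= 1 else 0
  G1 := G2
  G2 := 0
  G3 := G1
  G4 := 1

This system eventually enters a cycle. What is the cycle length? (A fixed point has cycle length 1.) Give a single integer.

Step 0: 10110
Step 1: G0=(1+0>=1)=1 G1=G2=1 G2=0(const) G3=G1=0 G4=1(const) -> 11001
Step 2: G0=(1+1>=1)=1 G1=G2=0 G2=0(const) G3=G1=1 G4=1(const) -> 10011
Step 3: G0=(1+0>=1)=1 G1=G2=0 G2=0(const) G3=G1=0 G4=1(const) -> 10001
Step 4: G0=(1+0>=1)=1 G1=G2=0 G2=0(const) G3=G1=0 G4=1(const) -> 10001
State from step 4 equals state from step 3 -> cycle length 1

Answer: 1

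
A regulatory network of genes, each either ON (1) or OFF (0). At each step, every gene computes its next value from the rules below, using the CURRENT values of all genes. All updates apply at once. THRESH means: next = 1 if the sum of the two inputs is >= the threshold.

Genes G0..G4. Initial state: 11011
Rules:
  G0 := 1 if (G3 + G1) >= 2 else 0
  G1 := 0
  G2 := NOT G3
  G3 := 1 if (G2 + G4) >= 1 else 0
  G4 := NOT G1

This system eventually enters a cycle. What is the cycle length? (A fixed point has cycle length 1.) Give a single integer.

Step 0: 11011
Step 1: G0=(1+1>=2)=1 G1=0(const) G2=NOT G3=NOT 1=0 G3=(0+1>=1)=1 G4=NOT G1=NOT 1=0 -> 10010
Step 2: G0=(1+0>=2)=0 G1=0(const) G2=NOT G3=NOT 1=0 G3=(0+0>=1)=0 G4=NOT G1=NOT 0=1 -> 00001
Step 3: G0=(0+0>=2)=0 G1=0(const) G2=NOT G3=NOT 0=1 G3=(0+1>=1)=1 G4=NOT G1=NOT 0=1 -> 00111
Step 4: G0=(1+0>=2)=0 G1=0(const) G2=NOT G3=NOT 1=0 G3=(1+1>=1)=1 G4=NOT G1=NOT 0=1 -> 00011
Step 5: G0=(1+0>=2)=0 G1=0(const) G2=NOT G3=NOT 1=0 G3=(0+1>=1)=1 G4=NOT G1=NOT 0=1 -> 00011
State from step 5 equals state from step 4 -> cycle length 1

Answer: 1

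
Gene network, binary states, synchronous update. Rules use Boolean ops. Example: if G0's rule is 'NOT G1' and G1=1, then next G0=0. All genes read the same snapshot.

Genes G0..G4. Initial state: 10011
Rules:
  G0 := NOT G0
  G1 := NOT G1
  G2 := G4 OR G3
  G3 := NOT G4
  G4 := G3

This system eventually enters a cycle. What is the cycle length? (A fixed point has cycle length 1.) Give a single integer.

Answer: 4

Derivation:
Step 0: 10011
Step 1: G0=NOT G0=NOT 1=0 G1=NOT G1=NOT 0=1 G2=G4|G3=1|1=1 G3=NOT G4=NOT 1=0 G4=G3=1 -> 01101
Step 2: G0=NOT G0=NOT 0=1 G1=NOT G1=NOT 1=0 G2=G4|G3=1|0=1 G3=NOT G4=NOT 1=0 G4=G3=0 -> 10100
Step 3: G0=NOT G0=NOT 1=0 G1=NOT G1=NOT 0=1 G2=G4|G3=0|0=0 G3=NOT G4=NOT 0=1 G4=G3=0 -> 01010
Step 4: G0=NOT G0=NOT 0=1 G1=NOT G1=NOT 1=0 G2=G4|G3=0|1=1 G3=NOT G4=NOT 0=1 G4=G3=1 -> 10111
Step 5: G0=NOT G0=NOT 1=0 G1=NOT G1=NOT 0=1 G2=G4|G3=1|1=1 G3=NOT G4=NOT 1=0 G4=G3=1 -> 01101
State from step 5 equals state from step 1 -> cycle length 4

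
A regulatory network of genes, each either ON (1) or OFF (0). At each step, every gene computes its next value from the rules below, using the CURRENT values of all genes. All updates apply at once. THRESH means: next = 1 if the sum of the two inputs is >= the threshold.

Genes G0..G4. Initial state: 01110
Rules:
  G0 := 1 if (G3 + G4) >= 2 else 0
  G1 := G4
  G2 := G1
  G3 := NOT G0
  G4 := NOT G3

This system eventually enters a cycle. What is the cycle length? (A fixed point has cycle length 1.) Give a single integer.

Step 0: 01110
Step 1: G0=(1+0>=2)=0 G1=G4=0 G2=G1=1 G3=NOT G0=NOT 0=1 G4=NOT G3=NOT 1=0 -> 00110
Step 2: G0=(1+0>=2)=0 G1=G4=0 G2=G1=0 G3=NOT G0=NOT 0=1 G4=NOT G3=NOT 1=0 -> 00010
Step 3: G0=(1+0>=2)=0 G1=G4=0 G2=G1=0 G3=NOT G0=NOT 0=1 G4=NOT G3=NOT 1=0 -> 00010
State from step 3 equals state from step 2 -> cycle length 1

Answer: 1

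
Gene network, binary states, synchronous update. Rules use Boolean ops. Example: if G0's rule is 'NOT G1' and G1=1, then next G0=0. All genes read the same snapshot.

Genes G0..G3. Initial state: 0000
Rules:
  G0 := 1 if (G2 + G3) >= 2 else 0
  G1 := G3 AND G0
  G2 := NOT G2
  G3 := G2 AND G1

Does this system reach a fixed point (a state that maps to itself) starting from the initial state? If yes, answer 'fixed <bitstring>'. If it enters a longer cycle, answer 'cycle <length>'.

Step 0: 0000
Step 1: G0=(0+0>=2)=0 G1=G3&G0=0&0=0 G2=NOT G2=NOT 0=1 G3=G2&G1=0&0=0 -> 0010
Step 2: G0=(1+0>=2)=0 G1=G3&G0=0&0=0 G2=NOT G2=NOT 1=0 G3=G2&G1=1&0=0 -> 0000
Cycle of length 2 starting at step 0 -> no fixed point

Answer: cycle 2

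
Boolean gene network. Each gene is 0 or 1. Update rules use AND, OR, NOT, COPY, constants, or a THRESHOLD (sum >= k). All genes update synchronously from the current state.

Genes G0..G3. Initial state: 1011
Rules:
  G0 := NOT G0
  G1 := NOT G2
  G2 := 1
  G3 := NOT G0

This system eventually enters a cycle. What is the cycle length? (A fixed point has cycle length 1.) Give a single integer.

Answer: 2

Derivation:
Step 0: 1011
Step 1: G0=NOT G0=NOT 1=0 G1=NOT G2=NOT 1=0 G2=1(const) G3=NOT G0=NOT 1=0 -> 0010
Step 2: G0=NOT G0=NOT 0=1 G1=NOT G2=NOT 1=0 G2=1(const) G3=NOT G0=NOT 0=1 -> 1011
State from step 2 equals state from step 0 -> cycle length 2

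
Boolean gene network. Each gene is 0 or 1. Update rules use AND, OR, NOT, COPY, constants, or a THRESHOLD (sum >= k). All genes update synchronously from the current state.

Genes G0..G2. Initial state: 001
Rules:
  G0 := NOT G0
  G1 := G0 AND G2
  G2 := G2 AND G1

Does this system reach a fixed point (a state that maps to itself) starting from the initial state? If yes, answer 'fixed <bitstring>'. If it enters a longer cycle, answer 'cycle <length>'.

Answer: cycle 2

Derivation:
Step 0: 001
Step 1: G0=NOT G0=NOT 0=1 G1=G0&G2=0&1=0 G2=G2&G1=1&0=0 -> 100
Step 2: G0=NOT G0=NOT 1=0 G1=G0&G2=1&0=0 G2=G2&G1=0&0=0 -> 000
Step 3: G0=NOT G0=NOT 0=1 G1=G0&G2=0&0=0 G2=G2&G1=0&0=0 -> 100
Cycle of length 2 starting at step 1 -> no fixed point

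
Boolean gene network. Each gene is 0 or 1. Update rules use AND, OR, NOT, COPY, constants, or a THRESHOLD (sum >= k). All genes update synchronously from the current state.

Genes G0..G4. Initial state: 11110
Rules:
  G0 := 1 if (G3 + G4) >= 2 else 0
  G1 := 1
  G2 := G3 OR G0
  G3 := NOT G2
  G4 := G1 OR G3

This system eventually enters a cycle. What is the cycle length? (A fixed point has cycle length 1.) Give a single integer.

Answer: 5

Derivation:
Step 0: 11110
Step 1: G0=(1+0>=2)=0 G1=1(const) G2=G3|G0=1|1=1 G3=NOT G2=NOT 1=0 G4=G1|G3=1|1=1 -> 01101
Step 2: G0=(0+1>=2)=0 G1=1(const) G2=G3|G0=0|0=0 G3=NOT G2=NOT 1=0 G4=G1|G3=1|0=1 -> 01001
Step 3: G0=(0+1>=2)=0 G1=1(const) G2=G3|G0=0|0=0 G3=NOT G2=NOT 0=1 G4=G1|G3=1|0=1 -> 01011
Step 4: G0=(1+1>=2)=1 G1=1(const) G2=G3|G0=1|0=1 G3=NOT G2=NOT 0=1 G4=G1|G3=1|1=1 -> 11111
Step 5: G0=(1+1>=2)=1 G1=1(const) G2=G3|G0=1|1=1 G3=NOT G2=NOT 1=0 G4=G1|G3=1|1=1 -> 11101
Step 6: G0=(0+1>=2)=0 G1=1(const) G2=G3|G0=0|1=1 G3=NOT G2=NOT 1=0 G4=G1|G3=1|0=1 -> 01101
State from step 6 equals state from step 1 -> cycle length 5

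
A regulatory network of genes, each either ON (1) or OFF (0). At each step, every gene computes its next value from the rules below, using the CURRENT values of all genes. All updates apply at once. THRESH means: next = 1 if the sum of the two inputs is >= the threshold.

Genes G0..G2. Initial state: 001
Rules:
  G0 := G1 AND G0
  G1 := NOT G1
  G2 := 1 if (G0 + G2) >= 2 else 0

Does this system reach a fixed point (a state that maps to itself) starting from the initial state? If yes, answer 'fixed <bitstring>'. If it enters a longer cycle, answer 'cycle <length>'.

Step 0: 001
Step 1: G0=G1&G0=0&0=0 G1=NOT G1=NOT 0=1 G2=(0+1>=2)=0 -> 010
Step 2: G0=G1&G0=1&0=0 G1=NOT G1=NOT 1=0 G2=(0+0>=2)=0 -> 000
Step 3: G0=G1&G0=0&0=0 G1=NOT G1=NOT 0=1 G2=(0+0>=2)=0 -> 010
Cycle of length 2 starting at step 1 -> no fixed point

Answer: cycle 2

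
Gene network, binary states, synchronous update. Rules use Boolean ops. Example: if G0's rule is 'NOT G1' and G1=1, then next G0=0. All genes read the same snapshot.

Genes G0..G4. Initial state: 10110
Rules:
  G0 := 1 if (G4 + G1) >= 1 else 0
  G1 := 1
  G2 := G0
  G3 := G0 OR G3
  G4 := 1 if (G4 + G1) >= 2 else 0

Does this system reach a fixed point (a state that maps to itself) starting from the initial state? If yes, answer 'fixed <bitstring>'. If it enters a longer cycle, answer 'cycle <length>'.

Answer: fixed 11110

Derivation:
Step 0: 10110
Step 1: G0=(0+0>=1)=0 G1=1(const) G2=G0=1 G3=G0|G3=1|1=1 G4=(0+0>=2)=0 -> 01110
Step 2: G0=(0+1>=1)=1 G1=1(const) G2=G0=0 G3=G0|G3=0|1=1 G4=(0+1>=2)=0 -> 11010
Step 3: G0=(0+1>=1)=1 G1=1(const) G2=G0=1 G3=G0|G3=1|1=1 G4=(0+1>=2)=0 -> 11110
Step 4: G0=(0+1>=1)=1 G1=1(const) G2=G0=1 G3=G0|G3=1|1=1 G4=(0+1>=2)=0 -> 11110
Fixed point reached at step 3: 11110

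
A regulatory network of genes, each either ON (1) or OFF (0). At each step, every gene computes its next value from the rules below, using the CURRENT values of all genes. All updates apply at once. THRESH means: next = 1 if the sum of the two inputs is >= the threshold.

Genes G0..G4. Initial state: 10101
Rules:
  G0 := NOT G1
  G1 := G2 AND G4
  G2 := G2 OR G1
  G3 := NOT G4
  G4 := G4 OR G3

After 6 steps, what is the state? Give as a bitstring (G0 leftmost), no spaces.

Step 1: G0=NOT G1=NOT 0=1 G1=G2&G4=1&1=1 G2=G2|G1=1|0=1 G3=NOT G4=NOT 1=0 G4=G4|G3=1|0=1 -> 11101
Step 2: G0=NOT G1=NOT 1=0 G1=G2&G4=1&1=1 G2=G2|G1=1|1=1 G3=NOT G4=NOT 1=0 G4=G4|G3=1|0=1 -> 01101
Step 3: G0=NOT G1=NOT 1=0 G1=G2&G4=1&1=1 G2=G2|G1=1|1=1 G3=NOT G4=NOT 1=0 G4=G4|G3=1|0=1 -> 01101
Step 4: G0=NOT G1=NOT 1=0 G1=G2&G4=1&1=1 G2=G2|G1=1|1=1 G3=NOT G4=NOT 1=0 G4=G4|G3=1|0=1 -> 01101
Step 5: G0=NOT G1=NOT 1=0 G1=G2&G4=1&1=1 G2=G2|G1=1|1=1 G3=NOT G4=NOT 1=0 G4=G4|G3=1|0=1 -> 01101
Step 6: G0=NOT G1=NOT 1=0 G1=G2&G4=1&1=1 G2=G2|G1=1|1=1 G3=NOT G4=NOT 1=0 G4=G4|G3=1|0=1 -> 01101

01101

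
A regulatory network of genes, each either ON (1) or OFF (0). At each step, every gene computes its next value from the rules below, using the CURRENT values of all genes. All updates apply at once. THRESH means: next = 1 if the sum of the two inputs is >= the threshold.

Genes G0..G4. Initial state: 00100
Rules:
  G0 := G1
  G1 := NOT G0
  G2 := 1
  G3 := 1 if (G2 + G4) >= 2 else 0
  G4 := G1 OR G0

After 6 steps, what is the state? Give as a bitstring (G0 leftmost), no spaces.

Step 1: G0=G1=0 G1=NOT G0=NOT 0=1 G2=1(const) G3=(1+0>=2)=0 G4=G1|G0=0|0=0 -> 01100
Step 2: G0=G1=1 G1=NOT G0=NOT 0=1 G2=1(const) G3=(1+0>=2)=0 G4=G1|G0=1|0=1 -> 11101
Step 3: G0=G1=1 G1=NOT G0=NOT 1=0 G2=1(const) G3=(1+1>=2)=1 G4=G1|G0=1|1=1 -> 10111
Step 4: G0=G1=0 G1=NOT G0=NOT 1=0 G2=1(const) G3=(1+1>=2)=1 G4=G1|G0=0|1=1 -> 00111
Step 5: G0=G1=0 G1=NOT G0=NOT 0=1 G2=1(const) G3=(1+1>=2)=1 G4=G1|G0=0|0=0 -> 01110
Step 6: G0=G1=1 G1=NOT G0=NOT 0=1 G2=1(const) G3=(1+0>=2)=0 G4=G1|G0=1|0=1 -> 11101

11101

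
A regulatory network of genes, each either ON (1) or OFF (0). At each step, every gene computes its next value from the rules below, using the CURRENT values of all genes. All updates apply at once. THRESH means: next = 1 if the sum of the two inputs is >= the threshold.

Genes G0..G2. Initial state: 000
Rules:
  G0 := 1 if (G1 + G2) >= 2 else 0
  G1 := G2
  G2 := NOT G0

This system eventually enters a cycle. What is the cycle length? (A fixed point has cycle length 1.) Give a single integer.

Step 0: 000
Step 1: G0=(0+0>=2)=0 G1=G2=0 G2=NOT G0=NOT 0=1 -> 001
Step 2: G0=(0+1>=2)=0 G1=G2=1 G2=NOT G0=NOT 0=1 -> 011
Step 3: G0=(1+1>=2)=1 G1=G2=1 G2=NOT G0=NOT 0=1 -> 111
Step 4: G0=(1+1>=2)=1 G1=G2=1 G2=NOT G0=NOT 1=0 -> 110
Step 5: G0=(1+0>=2)=0 G1=G2=0 G2=NOT G0=NOT 1=0 -> 000
State from step 5 equals state from step 0 -> cycle length 5

Answer: 5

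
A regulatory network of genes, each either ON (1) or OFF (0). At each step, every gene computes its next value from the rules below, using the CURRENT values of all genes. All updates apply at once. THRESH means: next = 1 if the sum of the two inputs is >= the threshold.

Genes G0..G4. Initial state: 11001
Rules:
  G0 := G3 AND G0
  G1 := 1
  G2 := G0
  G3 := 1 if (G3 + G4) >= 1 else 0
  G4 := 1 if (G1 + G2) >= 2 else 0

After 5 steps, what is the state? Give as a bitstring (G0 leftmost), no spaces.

Step 1: G0=G3&G0=0&1=0 G1=1(const) G2=G0=1 G3=(0+1>=1)=1 G4=(1+0>=2)=0 -> 01110
Step 2: G0=G3&G0=1&0=0 G1=1(const) G2=G0=0 G3=(1+0>=1)=1 G4=(1+1>=2)=1 -> 01011
Step 3: G0=G3&G0=1&0=0 G1=1(const) G2=G0=0 G3=(1+1>=1)=1 G4=(1+0>=2)=0 -> 01010
Step 4: G0=G3&G0=1&0=0 G1=1(const) G2=G0=0 G3=(1+0>=1)=1 G4=(1+0>=2)=0 -> 01010
Step 5: G0=G3&G0=1&0=0 G1=1(const) G2=G0=0 G3=(1+0>=1)=1 G4=(1+0>=2)=0 -> 01010

01010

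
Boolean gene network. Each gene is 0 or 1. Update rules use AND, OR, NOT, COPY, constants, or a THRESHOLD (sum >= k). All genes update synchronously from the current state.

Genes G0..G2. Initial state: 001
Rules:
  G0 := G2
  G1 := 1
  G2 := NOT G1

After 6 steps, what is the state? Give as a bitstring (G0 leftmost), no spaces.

Step 1: G0=G2=1 G1=1(const) G2=NOT G1=NOT 0=1 -> 111
Step 2: G0=G2=1 G1=1(const) G2=NOT G1=NOT 1=0 -> 110
Step 3: G0=G2=0 G1=1(const) G2=NOT G1=NOT 1=0 -> 010
Step 4: G0=G2=0 G1=1(const) G2=NOT G1=NOT 1=0 -> 010
Step 5: G0=G2=0 G1=1(const) G2=NOT G1=NOT 1=0 -> 010
Step 6: G0=G2=0 G1=1(const) G2=NOT G1=NOT 1=0 -> 010

010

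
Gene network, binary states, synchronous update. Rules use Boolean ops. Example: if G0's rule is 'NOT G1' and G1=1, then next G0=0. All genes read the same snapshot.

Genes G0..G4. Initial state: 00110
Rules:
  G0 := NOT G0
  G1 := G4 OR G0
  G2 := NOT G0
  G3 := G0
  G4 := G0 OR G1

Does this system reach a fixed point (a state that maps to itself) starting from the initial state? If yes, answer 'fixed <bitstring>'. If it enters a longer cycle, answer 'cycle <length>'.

Step 0: 00110
Step 1: G0=NOT G0=NOT 0=1 G1=G4|G0=0|0=0 G2=NOT G0=NOT 0=1 G3=G0=0 G4=G0|G1=0|0=0 -> 10100
Step 2: G0=NOT G0=NOT 1=0 G1=G4|G0=0|1=1 G2=NOT G0=NOT 1=0 G3=G0=1 G4=G0|G1=1|0=1 -> 01011
Step 3: G0=NOT G0=NOT 0=1 G1=G4|G0=1|0=1 G2=NOT G0=NOT 0=1 G3=G0=0 G4=G0|G1=0|1=1 -> 11101
Step 4: G0=NOT G0=NOT 1=0 G1=G4|G0=1|1=1 G2=NOT G0=NOT 1=0 G3=G0=1 G4=G0|G1=1|1=1 -> 01011
Cycle of length 2 starting at step 2 -> no fixed point

Answer: cycle 2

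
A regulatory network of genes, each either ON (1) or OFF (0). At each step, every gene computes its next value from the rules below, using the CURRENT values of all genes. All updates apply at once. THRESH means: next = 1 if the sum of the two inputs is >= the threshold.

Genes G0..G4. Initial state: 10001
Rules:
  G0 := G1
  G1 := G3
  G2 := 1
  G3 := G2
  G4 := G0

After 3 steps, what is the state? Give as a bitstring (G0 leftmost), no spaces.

Step 1: G0=G1=0 G1=G3=0 G2=1(const) G3=G2=0 G4=G0=1 -> 00101
Step 2: G0=G1=0 G1=G3=0 G2=1(const) G3=G2=1 G4=G0=0 -> 00110
Step 3: G0=G1=0 G1=G3=1 G2=1(const) G3=G2=1 G4=G0=0 -> 01110

01110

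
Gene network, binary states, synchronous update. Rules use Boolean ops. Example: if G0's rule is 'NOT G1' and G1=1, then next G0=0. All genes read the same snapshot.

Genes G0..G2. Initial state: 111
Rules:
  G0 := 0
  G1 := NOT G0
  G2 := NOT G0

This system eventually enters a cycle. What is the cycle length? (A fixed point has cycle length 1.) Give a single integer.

Step 0: 111
Step 1: G0=0(const) G1=NOT G0=NOT 1=0 G2=NOT G0=NOT 1=0 -> 000
Step 2: G0=0(const) G1=NOT G0=NOT 0=1 G2=NOT G0=NOT 0=1 -> 011
Step 3: G0=0(const) G1=NOT G0=NOT 0=1 G2=NOT G0=NOT 0=1 -> 011
State from step 3 equals state from step 2 -> cycle length 1

Answer: 1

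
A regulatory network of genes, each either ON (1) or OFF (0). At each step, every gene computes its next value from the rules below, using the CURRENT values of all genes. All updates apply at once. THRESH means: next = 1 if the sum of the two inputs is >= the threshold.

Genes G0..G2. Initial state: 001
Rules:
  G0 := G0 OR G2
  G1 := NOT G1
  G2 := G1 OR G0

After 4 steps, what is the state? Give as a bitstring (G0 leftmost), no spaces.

Step 1: G0=G0|G2=0|1=1 G1=NOT G1=NOT 0=1 G2=G1|G0=0|0=0 -> 110
Step 2: G0=G0|G2=1|0=1 G1=NOT G1=NOT 1=0 G2=G1|G0=1|1=1 -> 101
Step 3: G0=G0|G2=1|1=1 G1=NOT G1=NOT 0=1 G2=G1|G0=0|1=1 -> 111
Step 4: G0=G0|G2=1|1=1 G1=NOT G1=NOT 1=0 G2=G1|G0=1|1=1 -> 101

101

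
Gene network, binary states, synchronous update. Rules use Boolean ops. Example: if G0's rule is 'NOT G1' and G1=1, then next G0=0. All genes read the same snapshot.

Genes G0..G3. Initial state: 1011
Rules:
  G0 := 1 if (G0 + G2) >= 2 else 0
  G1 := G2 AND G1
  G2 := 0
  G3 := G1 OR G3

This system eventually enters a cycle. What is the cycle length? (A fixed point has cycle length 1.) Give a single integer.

Step 0: 1011
Step 1: G0=(1+1>=2)=1 G1=G2&G1=1&0=0 G2=0(const) G3=G1|G3=0|1=1 -> 1001
Step 2: G0=(1+0>=2)=0 G1=G2&G1=0&0=0 G2=0(const) G3=G1|G3=0|1=1 -> 0001
Step 3: G0=(0+0>=2)=0 G1=G2&G1=0&0=0 G2=0(const) G3=G1|G3=0|1=1 -> 0001
State from step 3 equals state from step 2 -> cycle length 1

Answer: 1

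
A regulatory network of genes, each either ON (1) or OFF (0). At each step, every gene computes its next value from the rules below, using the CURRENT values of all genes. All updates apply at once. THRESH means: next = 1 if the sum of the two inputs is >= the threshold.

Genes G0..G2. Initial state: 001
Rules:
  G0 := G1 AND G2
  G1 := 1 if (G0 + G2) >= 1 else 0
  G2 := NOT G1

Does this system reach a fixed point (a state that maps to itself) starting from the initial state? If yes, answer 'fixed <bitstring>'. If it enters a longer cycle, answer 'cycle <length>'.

Answer: cycle 5

Derivation:
Step 0: 001
Step 1: G0=G1&G2=0&1=0 G1=(0+1>=1)=1 G2=NOT G1=NOT 0=1 -> 011
Step 2: G0=G1&G2=1&1=1 G1=(0+1>=1)=1 G2=NOT G1=NOT 1=0 -> 110
Step 3: G0=G1&G2=1&0=0 G1=(1+0>=1)=1 G2=NOT G1=NOT 1=0 -> 010
Step 4: G0=G1&G2=1&0=0 G1=(0+0>=1)=0 G2=NOT G1=NOT 1=0 -> 000
Step 5: G0=G1&G2=0&0=0 G1=(0+0>=1)=0 G2=NOT G1=NOT 0=1 -> 001
Cycle of length 5 starting at step 0 -> no fixed point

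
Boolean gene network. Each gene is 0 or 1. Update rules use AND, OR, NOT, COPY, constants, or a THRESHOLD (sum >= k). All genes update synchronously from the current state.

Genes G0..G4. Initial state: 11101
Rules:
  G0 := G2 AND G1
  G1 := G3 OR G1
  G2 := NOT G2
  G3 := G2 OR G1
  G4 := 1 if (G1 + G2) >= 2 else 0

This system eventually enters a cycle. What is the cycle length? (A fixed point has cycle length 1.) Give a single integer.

Step 0: 11101
Step 1: G0=G2&G1=1&1=1 G1=G3|G1=0|1=1 G2=NOT G2=NOT 1=0 G3=G2|G1=1|1=1 G4=(1+1>=2)=1 -> 11011
Step 2: G0=G2&G1=0&1=0 G1=G3|G1=1|1=1 G2=NOT G2=NOT 0=1 G3=G2|G1=0|1=1 G4=(1+0>=2)=0 -> 01110
Step 3: G0=G2&G1=1&1=1 G1=G3|G1=1|1=1 G2=NOT G2=NOT 1=0 G3=G2|G1=1|1=1 G4=(1+1>=2)=1 -> 11011
State from step 3 equals state from step 1 -> cycle length 2

Answer: 2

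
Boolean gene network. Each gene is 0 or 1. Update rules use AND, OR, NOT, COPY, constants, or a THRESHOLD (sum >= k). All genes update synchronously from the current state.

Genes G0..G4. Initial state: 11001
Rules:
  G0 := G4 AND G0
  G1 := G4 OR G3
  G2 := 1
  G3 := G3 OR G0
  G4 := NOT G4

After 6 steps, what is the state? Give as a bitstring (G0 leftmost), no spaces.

Step 1: G0=G4&G0=1&1=1 G1=G4|G3=1|0=1 G2=1(const) G3=G3|G0=0|1=1 G4=NOT G4=NOT 1=0 -> 11110
Step 2: G0=G4&G0=0&1=0 G1=G4|G3=0|1=1 G2=1(const) G3=G3|G0=1|1=1 G4=NOT G4=NOT 0=1 -> 01111
Step 3: G0=G4&G0=1&0=0 G1=G4|G3=1|1=1 G2=1(const) G3=G3|G0=1|0=1 G4=NOT G4=NOT 1=0 -> 01110
Step 4: G0=G4&G0=0&0=0 G1=G4|G3=0|1=1 G2=1(const) G3=G3|G0=1|0=1 G4=NOT G4=NOT 0=1 -> 01111
Step 5: G0=G4&G0=1&0=0 G1=G4|G3=1|1=1 G2=1(const) G3=G3|G0=1|0=1 G4=NOT G4=NOT 1=0 -> 01110
Step 6: G0=G4&G0=0&0=0 G1=G4|G3=0|1=1 G2=1(const) G3=G3|G0=1|0=1 G4=NOT G4=NOT 0=1 -> 01111

01111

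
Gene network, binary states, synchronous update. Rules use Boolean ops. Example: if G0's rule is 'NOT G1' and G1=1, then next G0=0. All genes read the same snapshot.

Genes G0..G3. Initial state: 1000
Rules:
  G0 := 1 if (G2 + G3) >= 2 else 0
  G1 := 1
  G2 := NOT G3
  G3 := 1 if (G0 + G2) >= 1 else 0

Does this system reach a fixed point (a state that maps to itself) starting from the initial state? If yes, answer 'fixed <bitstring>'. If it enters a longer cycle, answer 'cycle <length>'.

Step 0: 1000
Step 1: G0=(0+0>=2)=0 G1=1(const) G2=NOT G3=NOT 0=1 G3=(1+0>=1)=1 -> 0111
Step 2: G0=(1+1>=2)=1 G1=1(const) G2=NOT G3=NOT 1=0 G3=(0+1>=1)=1 -> 1101
Step 3: G0=(0+1>=2)=0 G1=1(const) G2=NOT G3=NOT 1=0 G3=(1+0>=1)=1 -> 0101
Step 4: G0=(0+1>=2)=0 G1=1(const) G2=NOT G3=NOT 1=0 G3=(0+0>=1)=0 -> 0100
Step 5: G0=(0+0>=2)=0 G1=1(const) G2=NOT G3=NOT 0=1 G3=(0+0>=1)=0 -> 0110
Step 6: G0=(1+0>=2)=0 G1=1(const) G2=NOT G3=NOT 0=1 G3=(0+1>=1)=1 -> 0111
Cycle of length 5 starting at step 1 -> no fixed point

Answer: cycle 5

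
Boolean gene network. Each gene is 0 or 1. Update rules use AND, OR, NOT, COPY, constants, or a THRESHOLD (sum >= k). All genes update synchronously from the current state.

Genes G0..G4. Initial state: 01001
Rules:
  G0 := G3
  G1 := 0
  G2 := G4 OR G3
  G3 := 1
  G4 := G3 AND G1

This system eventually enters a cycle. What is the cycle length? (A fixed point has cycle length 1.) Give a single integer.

Answer: 1

Derivation:
Step 0: 01001
Step 1: G0=G3=0 G1=0(const) G2=G4|G3=1|0=1 G3=1(const) G4=G3&G1=0&1=0 -> 00110
Step 2: G0=G3=1 G1=0(const) G2=G4|G3=0|1=1 G3=1(const) G4=G3&G1=1&0=0 -> 10110
Step 3: G0=G3=1 G1=0(const) G2=G4|G3=0|1=1 G3=1(const) G4=G3&G1=1&0=0 -> 10110
State from step 3 equals state from step 2 -> cycle length 1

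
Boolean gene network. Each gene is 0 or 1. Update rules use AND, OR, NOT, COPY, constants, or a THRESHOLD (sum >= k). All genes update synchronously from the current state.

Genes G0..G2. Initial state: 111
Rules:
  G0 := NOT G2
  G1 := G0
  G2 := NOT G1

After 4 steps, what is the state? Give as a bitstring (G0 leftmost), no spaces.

Step 1: G0=NOT G2=NOT 1=0 G1=G0=1 G2=NOT G1=NOT 1=0 -> 010
Step 2: G0=NOT G2=NOT 0=1 G1=G0=0 G2=NOT G1=NOT 1=0 -> 100
Step 3: G0=NOT G2=NOT 0=1 G1=G0=1 G2=NOT G1=NOT 0=1 -> 111
Step 4: G0=NOT G2=NOT 1=0 G1=G0=1 G2=NOT G1=NOT 1=0 -> 010

010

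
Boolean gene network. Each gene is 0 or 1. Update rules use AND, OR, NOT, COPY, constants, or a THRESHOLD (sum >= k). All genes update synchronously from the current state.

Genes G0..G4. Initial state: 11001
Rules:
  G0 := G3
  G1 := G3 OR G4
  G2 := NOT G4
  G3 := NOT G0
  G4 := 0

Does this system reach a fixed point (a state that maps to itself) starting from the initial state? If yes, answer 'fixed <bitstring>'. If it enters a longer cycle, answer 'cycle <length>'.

Step 0: 11001
Step 1: G0=G3=0 G1=G3|G4=0|1=1 G2=NOT G4=NOT 1=0 G3=NOT G0=NOT 1=0 G4=0(const) -> 01000
Step 2: G0=G3=0 G1=G3|G4=0|0=0 G2=NOT G4=NOT 0=1 G3=NOT G0=NOT 0=1 G4=0(const) -> 00110
Step 3: G0=G3=1 G1=G3|G4=1|0=1 G2=NOT G4=NOT 0=1 G3=NOT G0=NOT 0=1 G4=0(const) -> 11110
Step 4: G0=G3=1 G1=G3|G4=1|0=1 G2=NOT G4=NOT 0=1 G3=NOT G0=NOT 1=0 G4=0(const) -> 11100
Step 5: G0=G3=0 G1=G3|G4=0|0=0 G2=NOT G4=NOT 0=1 G3=NOT G0=NOT 1=0 G4=0(const) -> 00100
Step 6: G0=G3=0 G1=G3|G4=0|0=0 G2=NOT G4=NOT 0=1 G3=NOT G0=NOT 0=1 G4=0(const) -> 00110
Cycle of length 4 starting at step 2 -> no fixed point

Answer: cycle 4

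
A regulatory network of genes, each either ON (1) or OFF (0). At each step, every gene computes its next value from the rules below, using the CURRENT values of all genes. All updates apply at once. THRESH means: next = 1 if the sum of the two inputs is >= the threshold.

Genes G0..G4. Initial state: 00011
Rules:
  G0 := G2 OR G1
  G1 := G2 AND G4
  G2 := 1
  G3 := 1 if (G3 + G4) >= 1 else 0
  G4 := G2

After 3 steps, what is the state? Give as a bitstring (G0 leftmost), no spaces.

Step 1: G0=G2|G1=0|0=0 G1=G2&G4=0&1=0 G2=1(const) G3=(1+1>=1)=1 G4=G2=0 -> 00110
Step 2: G0=G2|G1=1|0=1 G1=G2&G4=1&0=0 G2=1(const) G3=(1+0>=1)=1 G4=G2=1 -> 10111
Step 3: G0=G2|G1=1|0=1 G1=G2&G4=1&1=1 G2=1(const) G3=(1+1>=1)=1 G4=G2=1 -> 11111

11111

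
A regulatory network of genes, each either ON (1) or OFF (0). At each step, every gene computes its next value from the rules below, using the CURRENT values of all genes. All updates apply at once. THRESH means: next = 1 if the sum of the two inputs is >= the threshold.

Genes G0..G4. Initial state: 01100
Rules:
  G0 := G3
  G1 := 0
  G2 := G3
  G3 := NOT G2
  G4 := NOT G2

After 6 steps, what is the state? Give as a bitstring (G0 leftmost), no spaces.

Step 1: G0=G3=0 G1=0(const) G2=G3=0 G3=NOT G2=NOT 1=0 G4=NOT G2=NOT 1=0 -> 00000
Step 2: G0=G3=0 G1=0(const) G2=G3=0 G3=NOT G2=NOT 0=1 G4=NOT G2=NOT 0=1 -> 00011
Step 3: G0=G3=1 G1=0(const) G2=G3=1 G3=NOT G2=NOT 0=1 G4=NOT G2=NOT 0=1 -> 10111
Step 4: G0=G3=1 G1=0(const) G2=G3=1 G3=NOT G2=NOT 1=0 G4=NOT G2=NOT 1=0 -> 10100
Step 5: G0=G3=0 G1=0(const) G2=G3=0 G3=NOT G2=NOT 1=0 G4=NOT G2=NOT 1=0 -> 00000
Step 6: G0=G3=0 G1=0(const) G2=G3=0 G3=NOT G2=NOT 0=1 G4=NOT G2=NOT 0=1 -> 00011

00011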